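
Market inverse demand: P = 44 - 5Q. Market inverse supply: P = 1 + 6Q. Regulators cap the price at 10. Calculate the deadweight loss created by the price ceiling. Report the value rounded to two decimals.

Without the control, 44 - 5Q = 1 + 6Q so Q* = 3.9091 and P* = 24.4545.
At the ceiling price 10, quantity supplied is (10 - 1)/6 = 1.5; supply is the short side, so Q = 1.5 trades at P = 10.
At Q = 1.5 the demand price is 36.5 and the supply price is 10. Deadweight loss is the triangle between the curves from 1.5 to 3.9091: (1/2)(36.5 - 10)(3.9091 - 1.5) = 31.9205.

31.92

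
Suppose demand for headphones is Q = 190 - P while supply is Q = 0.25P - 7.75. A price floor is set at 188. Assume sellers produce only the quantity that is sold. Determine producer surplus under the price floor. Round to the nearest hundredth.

Rewriting demand in inverse form: P = 190 - Q.
Rewriting supply in inverse form: P = 31 + 4Q.
Without the control, 190 - Q = 31 + 4Q so Q* = 31.8 and P* = 158.2.
At P = 188, buyers demand (190 - 188)/1 = 2 while sellers would supply more, so the quantity traded is 2 at price 188.
The supply price at Q = 2 is 39. PS is the trapezoid between 188 and supply over [0, 2]: (1/2)[(188 - 31) + (188 - 39)](2) = 306.

306.00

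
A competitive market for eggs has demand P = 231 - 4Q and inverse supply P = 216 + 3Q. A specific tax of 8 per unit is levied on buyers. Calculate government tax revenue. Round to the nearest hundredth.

8.00

Pre-tax equilibrium: 231 - 4Q = 216 + 3Q gives Q* = 2.1429, P* = 222.4286.
A tax on buyers shifts demand down by 8: (231 - 8) - 4Q = 216 + 3Q, so Q_t = 1. Buyers pay P_b = 227; sellers receive P_s = P_b - 8 = 219.
Revenue is the tax times quantity traded: 8 x 1 = 8.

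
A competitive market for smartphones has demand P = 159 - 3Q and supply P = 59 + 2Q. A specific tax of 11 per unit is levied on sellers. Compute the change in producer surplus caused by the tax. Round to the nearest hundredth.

-83.16

Without the tax, 159 - 3Q = 59 + 2Q so Q* = 20 and P* = 99.
With the tax, sellers need 11 more per unit: 159 - 3Q = 59 + 2Q + 11, so Q_t = 17.8. Buyers pay P_b = 105.6; sellers receive P_s = P_b - 11 = 94.6.
Producers lose the trapezoid between P_s and P* out to Q_t plus the triangle from Q_t to Q*: change in PS = 316.84 - 400 = -83.16.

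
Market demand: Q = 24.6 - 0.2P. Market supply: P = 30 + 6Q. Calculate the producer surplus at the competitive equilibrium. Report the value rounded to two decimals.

214.44

Rewriting demand in inverse form: P = 123 - 5Q.
Equilibrium: 123 - 5Q = 30 + 6Q, so Q* = 8.4545 and P* = 80.7273.
The supply curve's price intercept is 30, so PS = (1/2)(Q*)(P* - 30) = (1/2)(8.4545)(50.7273) = 214.438.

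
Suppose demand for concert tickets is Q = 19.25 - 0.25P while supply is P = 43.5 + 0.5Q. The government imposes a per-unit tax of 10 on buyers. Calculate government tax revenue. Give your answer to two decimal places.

52.22

Rewriting demand in inverse form: P = 77 - 4Q.
Without the tax, 77 - 4Q = 43.5 + 0.5Q so Q* = 7.4444 and P* = 47.2222.
A tax on buyers shifts demand down by 10: (77 - 10) - 4Q = 43.5 + 0.5Q, so Q_t = 5.2222. Buyers pay P_b = 56.1111; sellers receive P_s = P_b - 10 = 46.1111.
Revenue is the tax times quantity traded: 10 x 5.2222 = 52.2222.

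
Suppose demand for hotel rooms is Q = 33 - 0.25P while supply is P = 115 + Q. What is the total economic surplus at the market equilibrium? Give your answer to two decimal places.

28.90

Rewriting demand in inverse form: P = 132 - 4Q.
Set 132 - 4Q = 115 + Q, which gives 17 = 5Q, so Q* = 3.4 and P* = 132 - 4(3.4) = 118.4.
CS = (1/2)(3.4)(13.6) = 23.12 and PS = (1/2)(3.4)(3.4) = 5.78, so total surplus = 28.9.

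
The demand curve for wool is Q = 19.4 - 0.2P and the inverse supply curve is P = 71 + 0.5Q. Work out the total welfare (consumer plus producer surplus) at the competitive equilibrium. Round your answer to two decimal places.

Rewriting demand in inverse form: P = 97 - 5Q.
Equilibrium: 97 - 5Q = 71 + 0.5Q, so Q* = 4.7273 and P* = 73.3636.
CS = (1/2)(4.7273)(23.6364) = 55.8678 and PS = (1/2)(4.7273)(2.3636) = 5.5868, so total surplus = 61.4545.

61.45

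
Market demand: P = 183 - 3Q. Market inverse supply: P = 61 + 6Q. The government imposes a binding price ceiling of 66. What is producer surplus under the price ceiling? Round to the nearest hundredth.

2.08

Free-market equilibrium: 183 - 3Q = 61 + 6Q gives Q* = 13.5556, P* = 142.3333.
At the ceiling price 66, quantity supplied is (66 - 61)/6 = 0.8333; supply is the short side, so Q = 0.8333 trades at P = 66.
PS is the triangle above supply below 66: (1/2)(0.8333)(66 - 61) = 2.0833.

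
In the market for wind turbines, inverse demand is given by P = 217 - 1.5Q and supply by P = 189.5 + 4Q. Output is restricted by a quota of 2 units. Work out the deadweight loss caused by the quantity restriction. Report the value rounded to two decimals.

24.75

Unrestricted equilibrium: Q* = (217 - 189.5)/(1.5 + 4) = 5.
At Q = 2 the demand price is 217 - 1.5(2) = 214 and the supply price is 189.5 + 4(2) = 197.5.
DWL = (1/2)(gap between curves at 2) x (Q* - 2) = (1/2)(16.5)(3) = 24.75.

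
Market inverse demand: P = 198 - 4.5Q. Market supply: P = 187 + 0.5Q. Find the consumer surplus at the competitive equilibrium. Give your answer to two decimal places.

Set 198 - 4.5Q = 187 + 0.5Q, which gives 11 = 5Q, so Q* = 2.2 and P* = 198 - 4.5(2.2) = 188.1.
Consumer surplus is the triangle under demand above P*: (1/2)(2.2)(198 - 188.1) = (1/2)(2.2)(9.9) = 10.89.

10.89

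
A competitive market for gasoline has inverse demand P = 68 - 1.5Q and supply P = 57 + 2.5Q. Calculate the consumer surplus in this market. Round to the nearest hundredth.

5.67

Setting demand equal to supply, 11 = 4Q, so Q* = 2.75 and P* = 63.875.
Consumer surplus is the triangle under demand above P*: (1/2)(2.75)(68 - 63.875) = (1/2)(2.75)(4.125) = 5.6719.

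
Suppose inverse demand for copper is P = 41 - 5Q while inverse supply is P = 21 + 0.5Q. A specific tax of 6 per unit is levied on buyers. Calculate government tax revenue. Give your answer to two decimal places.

Pre-tax equilibrium: 41 - 5Q = 21 + 0.5Q gives Q* = 3.6364, P* = 22.8182.
A tax on buyers shifts demand down by 6: (41 - 6) - 5Q = 21 + 0.5Q, so Q_t = 2.5455. Buyers pay P_b = 28.2727; sellers receive P_s = P_b - 6 = 22.2727.
Tax revenue = t x Q_t = 6 x 2.5455 = 15.2727.

15.27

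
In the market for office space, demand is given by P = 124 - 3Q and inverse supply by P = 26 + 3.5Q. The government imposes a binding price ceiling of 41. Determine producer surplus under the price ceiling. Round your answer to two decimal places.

32.14

Without the control, 124 - 3Q = 26 + 3.5Q so Q* = 15.0769 and P* = 78.7692.
At P = 41, sellers supply (41 - 26)/3.5 = 4.2857 while buyers want more, so the quantity traded is 4.2857 at price 41.
PS is the triangle above supply below 41: (1/2)(4.2857)(41 - 26) = 32.1429.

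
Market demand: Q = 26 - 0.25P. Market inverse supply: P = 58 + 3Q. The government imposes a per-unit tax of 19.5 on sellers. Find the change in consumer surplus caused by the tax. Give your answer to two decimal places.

Rewriting demand in inverse form: P = 104 - 4Q.
Pre-tax equilibrium: 104 - 4Q = 58 + 3Q gives Q* = 6.5714, P* = 77.7143.
A tax on sellers shifts supply up by 19.5: 104 - 4Q = 58 + 3Q + 19.5, so Q_t = 3.7857. Buyers pay P_b = 88.8571; sellers receive P_s = P_b - 19.5 = 69.3571.
CS falls from (1/2)(6.5714)(26.2857) = 86.3673 to (1/2)(3.7857)(15.1429) = 28.6633, a change of -57.7041.

-57.70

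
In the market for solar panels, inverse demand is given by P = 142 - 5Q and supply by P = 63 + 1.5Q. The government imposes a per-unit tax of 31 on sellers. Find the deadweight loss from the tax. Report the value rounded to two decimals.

Without the tax, 142 - 5Q = 63 + 1.5Q so Q* = 12.1538 and P* = 81.2308.
With the tax, sellers need 31 more per unit: 142 - 5Q = 63 + 1.5Q + 31, so Q_t = 7.3846. Buyers pay P_b = 105.0769; sellers receive P_s = P_b - 31 = 74.0769.
Deadweight loss is the triangle between the curves from Q_t to Q*: (1/2)(12.1538 - 7.3846)(31) = 73.9231.

73.92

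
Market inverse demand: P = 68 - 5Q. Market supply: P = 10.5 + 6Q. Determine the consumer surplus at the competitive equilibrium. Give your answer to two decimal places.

Equilibrium: 68 - 5Q = 10.5 + 6Q, so Q* = 5.2273 and P* = 41.8636.
The demand choke price is 68, so CS = (1/2)(Q*)(68 - P*) = (1/2)(5.2273)(26.1364) = 68.311.

68.31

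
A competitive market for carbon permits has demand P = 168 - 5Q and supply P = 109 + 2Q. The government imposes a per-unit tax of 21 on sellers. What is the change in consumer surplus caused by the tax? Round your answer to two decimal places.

-103.93

Without the tax, 168 - 5Q = 109 + 2Q so Q* = 8.4286 and P* = 125.8571.
A tax on sellers shifts supply up by 21: 168 - 5Q = 109 + 2Q + 21, so Q_t = 5.4286. Buyers pay P_b = 140.8571; sellers receive P_s = P_b - 21 = 119.8571.
CS falls from (1/2)(8.4286)(42.1429) = 177.602 to (1/2)(5.4286)(27.1429) = 73.6735, a change of -103.9286.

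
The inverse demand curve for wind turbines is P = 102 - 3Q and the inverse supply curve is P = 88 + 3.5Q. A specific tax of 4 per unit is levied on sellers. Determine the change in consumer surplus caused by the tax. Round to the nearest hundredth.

-3.41

Pre-tax equilibrium: 102 - 3Q = 88 + 3.5Q gives Q* = 2.1538, P* = 95.5385.
With the tax, sellers need 4 more per unit: 102 - 3Q = 88 + 3.5Q + 4, so Q_t = 1.5385. Buyers pay P_b = 97.3846; sellers receive P_s = P_b - 4 = 93.3846.
CS falls from (1/2)(2.1538)(6.4615) = 6.9586 to (1/2)(1.5385)(4.6154) = 3.5503, a change of -3.4083.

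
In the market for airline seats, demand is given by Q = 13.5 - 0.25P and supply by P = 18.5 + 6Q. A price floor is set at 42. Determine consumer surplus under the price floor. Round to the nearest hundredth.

18.00

Rewriting demand in inverse form: P = 54 - 4Q.
Without the control, 54 - 4Q = 18.5 + 6Q so Q* = 3.55 and P* = 39.8.
At P = 42, buyers demand (54 - 42)/4 = 3 while sellers would supply more, so the quantity traded is 3 at price 42.
CS is the triangle under demand above 42: (1/2)(3)(54 - 42) = 18.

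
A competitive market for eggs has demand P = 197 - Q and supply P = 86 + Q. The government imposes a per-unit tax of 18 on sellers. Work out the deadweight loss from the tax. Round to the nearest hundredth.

Without the tax, 197 - Q = 86 + Q so Q* = 55.5 and P* = 141.5.
A tax on sellers shifts supply up by 18: 197 - Q = 86 + Q + 18, so Q_t = 46.5. Buyers pay P_b = 150.5; sellers receive P_s = P_b - 18 = 132.5.
The welfare triangle lost has base Q* - Q_t = 9 and height t = 18, so DWL = (1/2)(9)(18) = 81.

81.00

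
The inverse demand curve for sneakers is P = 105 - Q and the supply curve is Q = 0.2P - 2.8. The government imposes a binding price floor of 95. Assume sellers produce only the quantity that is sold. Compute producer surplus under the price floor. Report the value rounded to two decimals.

560.00

Rewriting supply in inverse form: P = 14 + 5Q.
Without the control, 105 - Q = 14 + 5Q so Q* = 15.1667 and P* = 89.8333.
At the floor price 95, quantity demanded is (105 - 95)/1 = 10; demand is the short side, so Q = 10 trades at P = 95.
The supply price at Q = 10 is 64. PS is the trapezoid between 95 and supply over [0, 10]: (1/2)[(95 - 14) + (95 - 64)](10) = 560.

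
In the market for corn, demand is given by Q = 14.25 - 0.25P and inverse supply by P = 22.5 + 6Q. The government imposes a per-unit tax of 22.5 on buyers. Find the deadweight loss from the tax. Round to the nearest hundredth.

25.31

Rewriting demand in inverse form: P = 57 - 4Q.
Without the tax, 57 - 4Q = 22.5 + 6Q so Q* = 3.45 and P* = 43.2.
A tax on buyers shifts demand down by 22.5: (57 - 22.5) - 4Q = 22.5 + 6Q, so Q_t = 1.2. Buyers pay P_b = 52.2; sellers receive P_s = P_b - 22.5 = 29.7.
The welfare triangle lost has base Q* - Q_t = 2.25 and height t = 22.5, so DWL = (1/2)(2.25)(22.5) = 25.3125.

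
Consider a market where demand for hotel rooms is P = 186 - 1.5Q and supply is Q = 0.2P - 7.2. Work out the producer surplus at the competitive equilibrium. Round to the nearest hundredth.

1331.36

Rewriting supply in inverse form: P = 36 + 5Q.
Setting demand equal to supply, 150 = 6.5Q, so Q* = 23.0769 and P* = 151.3846.
The supply curve's price intercept is 36, so PS = (1/2)(Q*)(P* - 36) = (1/2)(23.0769)(115.3846) = 1331.3609.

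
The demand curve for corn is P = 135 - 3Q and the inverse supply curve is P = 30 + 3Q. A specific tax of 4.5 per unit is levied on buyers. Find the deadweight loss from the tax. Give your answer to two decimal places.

Without the tax, 135 - 3Q = 30 + 3Q so Q* = 17.5 and P* = 82.5.
A tax on buyers shifts demand down by 4.5: (135 - 4.5) - 3Q = 30 + 3Q, so Q_t = 16.75. Buyers pay P_b = 84.75; sellers receive P_s = P_b - 4.5 = 80.25.
Deadweight loss is the triangle between the curves from Q_t to Q*: (1/2)(17.5 - 16.75)(4.5) = 1.6875.

1.69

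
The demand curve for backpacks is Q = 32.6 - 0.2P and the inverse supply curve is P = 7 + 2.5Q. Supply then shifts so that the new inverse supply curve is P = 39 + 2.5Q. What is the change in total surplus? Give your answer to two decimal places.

Rewriting demand in inverse form: P = 163 - 5Q.
Initial equilibrium: Q_0 = 20.8, P_0 = 59; CS_0 = (1/2)(20.8)(104) = 1081.6, PS_0 = (1/2)(20.8)(52) = 540.8.
New equilibrium: 163 - 5Q = 39 + 2.5Q gives Q_1 = 16.5333, P_1 = 80.3333; CS_1 = 683.3778, PS_1 = 341.6889.
Change in total surplus = (683.3778 + 341.6889) - (1081.6 + 540.8) = -597.3333.

-597.33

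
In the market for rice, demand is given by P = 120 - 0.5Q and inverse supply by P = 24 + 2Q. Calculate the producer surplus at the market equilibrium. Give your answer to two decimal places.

1474.56

Equilibrium: 120 - 0.5Q = 24 + 2Q, so Q* = 38.4 and P* = 100.8.
PS is the area between P* and the supply curve from 0 to Q*: (1/2)(38.4)(76.8) = 1474.56.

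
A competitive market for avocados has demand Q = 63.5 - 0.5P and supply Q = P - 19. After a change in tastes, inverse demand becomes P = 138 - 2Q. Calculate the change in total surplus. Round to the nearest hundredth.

Rewriting demand in inverse form: P = 127 - 2Q.
Rewriting supply in inverse form: P = 19 + Q.
Initial equilibrium: Q_0 = 36, P_0 = 55; CS_0 = (1/2)(36)(72) = 1296, PS_0 = (1/2)(36)(36) = 648.
New equilibrium: 138 - 2Q = 19 + Q gives Q_1 = 39.6667, P_1 = 58.6667; CS_1 = 1573.4444, PS_1 = 786.7222.
Change in total surplus = (1573.4444 + 786.7222) - (1296 + 648) = 416.1667.

416.17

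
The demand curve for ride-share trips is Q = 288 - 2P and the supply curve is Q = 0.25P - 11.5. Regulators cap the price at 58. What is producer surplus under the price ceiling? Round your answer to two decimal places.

18.00

Rewriting demand in inverse form: P = 144 - 0.5Q.
Rewriting supply in inverse form: P = 46 + 4Q.
Free-market equilibrium: 144 - 0.5Q = 46 + 4Q gives Q* = 21.7778, P* = 133.1111.
At the ceiling price 58, quantity supplied is (58 - 46)/4 = 3; supply is the short side, so Q = 3 trades at P = 58.
PS is the triangle above supply below 58: (1/2)(3)(58 - 46) = 18.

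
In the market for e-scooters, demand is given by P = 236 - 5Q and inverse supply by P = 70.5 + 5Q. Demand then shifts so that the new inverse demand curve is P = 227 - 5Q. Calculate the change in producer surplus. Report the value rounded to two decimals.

Initial equilibrium: Q_0 = 16.55, P_0 = 153.25; CS_0 = (1/2)(16.55)(82.75) = 684.7563, PS_0 = (1/2)(16.55)(82.75) = 684.7563.
New equilibrium: 227 - 5Q = 70.5 + 5Q gives Q_1 = 15.65, P_1 = 148.75; CS_1 = 612.3062, PS_1 = 612.3062.
Change in producer surplus = 612.3062 - 684.7563 = -72.45.

-72.45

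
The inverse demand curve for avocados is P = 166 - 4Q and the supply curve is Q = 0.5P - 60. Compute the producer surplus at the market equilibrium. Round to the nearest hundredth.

Rewriting supply in inverse form: P = 120 + 2Q.
Setting demand equal to supply, 46 = 6Q, so Q* = 7.6667 and P* = 135.3333.
PS is the area between P* and the supply curve from 0 to Q*: (1/2)(7.6667)(15.3333) = 58.7778.

58.78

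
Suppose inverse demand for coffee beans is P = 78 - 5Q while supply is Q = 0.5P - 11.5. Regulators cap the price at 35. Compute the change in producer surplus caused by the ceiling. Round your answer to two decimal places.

-25.73

Rewriting supply in inverse form: P = 23 + 2Q.
Without the control, 78 - 5Q = 23 + 2Q so Q* = 7.8571 and P* = 38.7143.
At the ceiling price 35, quantity supplied is (35 - 23)/2 = 6; supply is the short side, so Q = 6 trades at P = 35.
PS goes from (1/2)(7.8571)(15.7143) = 61.7347 to 36 (computed as (35 - 23)(6) - (1/2)(2)(6)^2), a change of -25.7347.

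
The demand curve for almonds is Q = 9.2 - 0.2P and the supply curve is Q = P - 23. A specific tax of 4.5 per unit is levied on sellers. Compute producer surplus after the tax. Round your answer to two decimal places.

Rewriting demand in inverse form: P = 46 - 5Q.
Rewriting supply in inverse form: P = 23 + Q.
Without the tax, 46 - 5Q = 23 + Q so Q* = 3.8333 and P* = 26.8333.
A tax on sellers shifts supply up by 4.5: 46 - 5Q = 23 + Q + 4.5, so Q_t = 3.0833. Buyers pay P_b = 30.5833; sellers receive P_s = P_b - 4.5 = 26.0833.
Producer surplus is the triangle above supply below P_s: (1/2)(3.0833)(26.0833 - 23) = 4.7535.

4.75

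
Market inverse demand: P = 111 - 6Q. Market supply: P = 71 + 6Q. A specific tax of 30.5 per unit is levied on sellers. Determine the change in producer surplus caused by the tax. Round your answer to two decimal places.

-31.45

Without the tax, 111 - 6Q = 71 + 6Q so Q* = 3.3333 and P* = 91.
A tax on sellers shifts supply up by 30.5: 111 - 6Q = 71 + 6Q + 30.5, so Q_t = 0.7917. Buyers pay P_b = 106.25; sellers receive P_s = P_b - 30.5 = 75.75.
PS falls from (1/2)(3.3333)(20) = 33.3333 to (1/2)(0.7917)(4.75) = 1.8802, a change of -31.4531.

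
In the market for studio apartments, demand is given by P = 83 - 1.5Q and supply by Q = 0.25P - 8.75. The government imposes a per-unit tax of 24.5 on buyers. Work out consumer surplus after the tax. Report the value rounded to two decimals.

13.69

Rewriting supply in inverse form: P = 35 + 4Q.
Without the tax, 83 - 1.5Q = 35 + 4Q so Q* = 8.7273 and P* = 69.9091.
With the tax, buyers' net willingness to pay falls by 24.5: (83 - 24.5) - 1.5Q = 35 + 4Q, so Q_t = 4.2727. Buyers pay P_b = 76.5909; sellers receive P_s = P_b - 24.5 = 52.0909.
CS = (1/2)(Q_t)(83 - P_b) = (1/2)(4.2727)(6.4091) = 13.6921.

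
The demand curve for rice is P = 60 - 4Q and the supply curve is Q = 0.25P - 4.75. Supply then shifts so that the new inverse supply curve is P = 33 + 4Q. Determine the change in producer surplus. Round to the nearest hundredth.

Rewriting supply in inverse form: P = 19 + 4Q.
Initial equilibrium: Q_0 = 5.125, P_0 = 39.5; CS_0 = (1/2)(5.125)(20.5) = 52.5312, PS_0 = (1/2)(5.125)(20.5) = 52.5312.
New equilibrium: 60 - 4Q = 33 + 4Q gives Q_1 = 3.375, P_1 = 46.5; CS_1 = 22.7812, PS_1 = 22.7812.
Change in producer surplus = 22.7812 - 52.5312 = -29.75.

-29.75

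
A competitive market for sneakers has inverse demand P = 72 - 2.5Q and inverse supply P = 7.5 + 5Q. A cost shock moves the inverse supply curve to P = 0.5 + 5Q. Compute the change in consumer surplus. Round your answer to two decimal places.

21.16

Initial equilibrium: Q_0 = 8.6, P_0 = 50.5; CS_0 = (1/2)(8.6)(21.5) = 92.45, PS_0 = (1/2)(8.6)(43) = 184.9.
New equilibrium: 72 - 2.5Q = 0.5 + 5Q gives Q_1 = 9.5333, P_1 = 48.1667; CS_1 = 113.6056, PS_1 = 227.2111.
Change in consumer surplus = 113.6056 - 92.45 = 21.1556.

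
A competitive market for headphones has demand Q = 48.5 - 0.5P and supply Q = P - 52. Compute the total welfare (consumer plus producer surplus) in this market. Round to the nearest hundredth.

337.50

Rewriting demand in inverse form: P = 97 - 2Q.
Rewriting supply in inverse form: P = 52 + Q.
Set 97 - 2Q = 52 + Q, which gives 45 = 3Q, so Q* = 15 and P* = 97 - 2(15) = 67.
CS = (1/2)(15)(30) = 225 and PS = (1/2)(15)(15) = 112.5, so total surplus = 337.5.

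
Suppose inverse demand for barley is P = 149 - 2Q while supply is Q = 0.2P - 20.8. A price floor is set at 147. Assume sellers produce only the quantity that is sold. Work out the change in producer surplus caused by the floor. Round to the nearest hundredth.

Rewriting supply in inverse form: P = 104 + 5Q.
Without the control, 149 - 2Q = 104 + 5Q so Q* = 6.4286 and P* = 136.1429.
At P = 147, buyers demand (149 - 147)/2 = 1 while sellers would supply more, so the quantity traded is 1 at price 147.
PS goes from (1/2)(6.4286)(32.1429) = 103.3163 to 40.5 (computed as (147 - 104)(1) - (1/2)(5)(1)^2), a change of -62.8163.

-62.82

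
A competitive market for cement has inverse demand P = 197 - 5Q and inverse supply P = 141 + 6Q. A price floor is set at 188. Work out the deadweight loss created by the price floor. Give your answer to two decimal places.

Free-market equilibrium: 197 - 5Q = 141 + 6Q gives Q* = 5.0909, P* = 171.5455.
At P = 188, buyers demand (197 - 188)/5 = 1.8 while sellers would supply more, so the quantity traded is 1.8 at price 188.
At Q = 1.8 the demand price is 188 and the supply price is 151.8. Deadweight loss is the triangle between the curves from 1.8 to 5.0909: (1/2)(188 - 151.8)(5.0909 - 1.8) = 59.5655.

59.57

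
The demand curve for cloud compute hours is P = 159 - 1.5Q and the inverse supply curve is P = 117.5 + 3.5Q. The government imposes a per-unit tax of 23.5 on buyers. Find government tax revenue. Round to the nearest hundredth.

84.60

Pre-tax equilibrium: 159 - 1.5Q = 117.5 + 3.5Q gives Q* = 8.3, P* = 146.55.
A tax on buyers shifts demand down by 23.5: (159 - 23.5) - 1.5Q = 117.5 + 3.5Q, so Q_t = 3.6. Buyers pay P_b = 153.6; sellers receive P_s = P_b - 23.5 = 130.1.
Revenue is the tax times quantity traded: 23.5 x 3.6 = 84.6.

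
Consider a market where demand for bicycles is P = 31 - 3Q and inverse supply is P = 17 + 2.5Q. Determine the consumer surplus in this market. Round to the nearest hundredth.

9.72

Setting demand equal to supply, 14 = 5.5Q, so Q* = 2.5455 and P* = 23.3636.
Consumer surplus is the triangle under demand above P*: (1/2)(2.5455)(31 - 23.3636) = (1/2)(2.5455)(7.6364) = 9.719.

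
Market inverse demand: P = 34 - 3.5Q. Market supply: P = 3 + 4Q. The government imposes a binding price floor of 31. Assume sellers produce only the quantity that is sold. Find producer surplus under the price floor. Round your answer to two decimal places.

Without the control, 34 - 3.5Q = 3 + 4Q so Q* = 4.1333 and P* = 19.5333.
At the floor price 31, quantity demanded is (34 - 31)/3.5 = 0.8571; demand is the short side, so Q = 0.8571 trades at P = 31.
The supply price at Q = 0.8571 is 6.4286. PS is the trapezoid between 31 and supply over [0, 0.8571]: (1/2)[(31 - 3) + (31 - 6.4286)](0.8571) = 22.5306.

22.53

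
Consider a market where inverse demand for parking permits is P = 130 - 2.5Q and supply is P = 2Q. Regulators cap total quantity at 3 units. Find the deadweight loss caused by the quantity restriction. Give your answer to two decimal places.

Unrestricted equilibrium: Q* = (130 - 0)/(2.5 + 2) = 28.8889.
At Q = 3 the demand price is 130 - 2.5(3) = 122.5 and the supply price is 0 + 2(3) = 6.
Deadweight loss is the triangle between the curves from 3 to 28.8889: (1/2)(122.5 - 6)(28.8889 - 3) = 1508.0278.

1508.03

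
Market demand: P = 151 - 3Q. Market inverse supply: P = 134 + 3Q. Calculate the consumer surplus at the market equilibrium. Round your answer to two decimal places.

Equilibrium: 151 - 3Q = 134 + 3Q, so Q* = 2.8333 and P* = 142.5.
CS is the area between the demand curve and P* from 0 to Q*: (1/2)(2.8333)(8.5) = 12.0417.

12.04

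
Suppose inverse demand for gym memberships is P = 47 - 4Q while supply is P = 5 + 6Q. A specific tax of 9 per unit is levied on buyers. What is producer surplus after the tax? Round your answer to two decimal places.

Pre-tax equilibrium: 47 - 4Q = 5 + 6Q gives Q* = 4.2, P* = 30.2.
With the tax, buyers' net willingness to pay falls by 9: (47 - 9) - 4Q = 5 + 6Q, so Q_t = 3.3. Buyers pay P_b = 33.8; sellers receive P_s = P_b - 9 = 24.8.
PS = (1/2)(Q_t)(P_s - 5) = (1/2)(3.3)(19.8) = 32.67.

32.67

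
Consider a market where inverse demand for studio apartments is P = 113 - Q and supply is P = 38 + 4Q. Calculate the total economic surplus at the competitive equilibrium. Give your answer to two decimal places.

562.50

Set 113 - Q = 38 + 4Q, which gives 75 = 5Q, so Q* = 15 and P* = 113 - (15) = 98.
Total surplus is the full triangle between the curves from 0 to Q*: (1/2)(15)(113 - 38) = 562.5.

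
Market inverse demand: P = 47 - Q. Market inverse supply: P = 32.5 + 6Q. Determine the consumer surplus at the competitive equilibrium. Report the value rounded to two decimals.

2.15

Setting demand equal to supply, 14.5 = 7Q, so Q* = 2.0714 and P* = 44.9286.
Consumer surplus is the triangle under demand above P*: (1/2)(2.0714)(47 - 44.9286) = (1/2)(2.0714)(2.0714) = 2.1454.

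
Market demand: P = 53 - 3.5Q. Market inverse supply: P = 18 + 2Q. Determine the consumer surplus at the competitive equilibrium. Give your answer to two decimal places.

70.87

Set 53 - 3.5Q = 18 + 2Q, which gives 35 = 5.5Q, so Q* = 6.3636 and P* = 53 - 3.5(6.3636) = 30.7273.
CS is the area between the demand curve and P* from 0 to Q*: (1/2)(6.3636)(22.2727) = 70.8678.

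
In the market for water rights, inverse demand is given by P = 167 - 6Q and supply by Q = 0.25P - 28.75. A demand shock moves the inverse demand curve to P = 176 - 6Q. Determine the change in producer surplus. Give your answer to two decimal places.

Rewriting supply in inverse form: P = 115 + 4Q.
Initial equilibrium: Q_0 = 5.2, P_0 = 135.8; CS_0 = (1/2)(5.2)(31.2) = 81.12, PS_0 = (1/2)(5.2)(20.8) = 54.08.
New equilibrium: 176 - 6Q = 115 + 4Q gives Q_1 = 6.1, P_1 = 139.4; CS_1 = 111.63, PS_1 = 74.42.
Change in producer surplus = 74.42 - 54.08 = 20.34.

20.34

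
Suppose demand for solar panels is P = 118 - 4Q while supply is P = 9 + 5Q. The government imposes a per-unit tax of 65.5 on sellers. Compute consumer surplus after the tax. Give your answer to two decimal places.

46.72

Without the tax, 118 - 4Q = 9 + 5Q so Q* = 12.1111 and P* = 69.5556.
A tax on sellers shifts supply up by 65.5: 118 - 4Q = 9 + 5Q + 65.5, so Q_t = 4.8333. Buyers pay P_b = 98.6667; sellers receive P_s = P_b - 65.5 = 33.1667.
CS = (1/2)(Q_t)(118 - P_b) = (1/2)(4.8333)(19.3333) = 46.7222.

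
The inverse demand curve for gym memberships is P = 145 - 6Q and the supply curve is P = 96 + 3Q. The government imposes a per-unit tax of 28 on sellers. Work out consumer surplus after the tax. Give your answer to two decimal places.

Pre-tax equilibrium: 145 - 6Q = 96 + 3Q gives Q* = 5.4444, P* = 112.3333.
A tax on sellers shifts supply up by 28: 145 - 6Q = 96 + 3Q + 28, so Q_t = 2.3333. Buyers pay P_b = 131; sellers receive P_s = P_b - 28 = 103.
Consumer surplus is the triangle under demand above P_b: (1/2)(2.3333)(145 - 131) = 16.3333.

16.33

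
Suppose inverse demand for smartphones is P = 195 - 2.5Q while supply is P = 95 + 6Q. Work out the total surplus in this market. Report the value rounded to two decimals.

588.24

Equilibrium: 195 - 2.5Q = 95 + 6Q, so Q* = 11.7647 and P* = 165.5882.
Total surplus is the full triangle between the curves from 0 to Q*: (1/2)(11.7647)(195 - 95) = 588.2353.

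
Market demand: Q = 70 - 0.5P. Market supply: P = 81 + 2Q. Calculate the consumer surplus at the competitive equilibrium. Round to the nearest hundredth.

217.56

Rewriting demand in inverse form: P = 140 - 2Q.
Set 140 - 2Q = 81 + 2Q, which gives 59 = 4Q, so Q* = 14.75 and P* = 140 - 2(14.75) = 110.5.
CS is the area between the demand curve and P* from 0 to Q*: (1/2)(14.75)(29.5) = 217.5625.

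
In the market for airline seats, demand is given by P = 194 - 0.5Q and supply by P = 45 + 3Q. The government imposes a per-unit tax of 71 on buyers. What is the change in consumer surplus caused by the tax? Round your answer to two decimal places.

-328.92

Without the tax, 194 - 0.5Q = 45 + 3Q so Q* = 42.5714 and P* = 172.7143.
A tax on buyers shifts demand down by 71: (194 - 71) - 0.5Q = 45 + 3Q, so Q_t = 22.2857. Buyers pay P_b = 182.8571; sellers receive P_s = P_b - 71 = 111.8571.
Consumers lose the trapezoid between P* and P_b out to Q_t plus the triangle from Q_t to Q*: change in CS = 124.1633 - 453.0816 = -328.9184.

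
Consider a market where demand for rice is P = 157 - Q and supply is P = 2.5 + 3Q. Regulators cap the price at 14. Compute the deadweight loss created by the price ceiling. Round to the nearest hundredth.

2420.92

Without the control, 157 - Q = 2.5 + 3Q so Q* = 38.625 and P* = 118.375.
At P = 14, sellers supply (14 - 2.5)/3 = 3.8333 while buyers want more, so the quantity traded is 3.8333 at price 14.
The lost-trades triangle has base Q* - 3.8333 = 34.7917 and height equal to the gap between the curves at Q = 3.8333, which is 153.1667 - 14 = 139.1667. DWL = (1/2)(34.7917)(139.1667) = 2420.9201.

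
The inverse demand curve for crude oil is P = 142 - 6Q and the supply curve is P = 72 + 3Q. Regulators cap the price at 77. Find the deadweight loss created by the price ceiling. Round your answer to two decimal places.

168.06

Without the control, 142 - 6Q = 72 + 3Q so Q* = 7.7778 and P* = 95.3333.
At P = 77, sellers supply (77 - 72)/3 = 1.6667 while buyers want more, so the quantity traded is 1.6667 at price 77.
The lost-trades triangle has base Q* - 1.6667 = 6.1111 and height equal to the gap between the curves at Q = 1.6667, which is 132 - 77 = 55. DWL = (1/2)(6.1111)(55) = 168.0556.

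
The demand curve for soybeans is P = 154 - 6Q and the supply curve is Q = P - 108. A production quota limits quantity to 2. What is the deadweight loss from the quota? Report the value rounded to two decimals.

73.14

Rewriting supply in inverse form: P = 108 + Q.
Without the quota, 154 - 6Q = 108 + Q gives Q* = 6.5714.
At Q = 2 the demand price is 154 - 6(2) = 142 and the supply price is 108 + (2) = 110.
Deadweight loss is the triangle between the curves from 2 to 6.5714: (1/2)(142 - 110)(6.5714 - 2) = 73.1429.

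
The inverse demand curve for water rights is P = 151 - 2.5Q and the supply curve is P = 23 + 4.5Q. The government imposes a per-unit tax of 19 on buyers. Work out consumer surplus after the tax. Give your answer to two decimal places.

Pre-tax equilibrium: 151 - 2.5Q = 23 + 4.5Q gives Q* = 18.2857, P* = 105.2857.
With the tax, buyers' net willingness to pay falls by 19: (151 - 19) - 2.5Q = 23 + 4.5Q, so Q_t = 15.5714. Buyers pay P_b = 112.0714; sellers receive P_s = P_b - 19 = 93.0714.
CS = (1/2)(Q_t)(151 - P_b) = (1/2)(15.5714)(38.9286) = 303.0867.

303.09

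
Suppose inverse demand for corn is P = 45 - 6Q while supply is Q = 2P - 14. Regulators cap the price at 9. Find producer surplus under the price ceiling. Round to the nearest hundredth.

4.00

Rewriting supply in inverse form: P = 7 + 0.5Q.
Free-market equilibrium: 45 - 6Q = 7 + 0.5Q gives Q* = 5.8462, P* = 9.9231.
At P = 9, sellers supply (9 - 7)/0.5 = 4 while buyers want more, so the quantity traded is 4 at price 9.
PS is the triangle above supply below 9: (1/2)(4)(9 - 7) = 4.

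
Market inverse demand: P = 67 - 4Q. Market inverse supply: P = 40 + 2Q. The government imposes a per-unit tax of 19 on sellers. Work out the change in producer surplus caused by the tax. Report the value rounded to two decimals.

Without the tax, 67 - 4Q = 40 + 2Q so Q* = 4.5 and P* = 49.
With the tax, sellers need 19 more per unit: 67 - 4Q = 40 + 2Q + 19, so Q_t = 1.3333. Buyers pay P_b = 61.6667; sellers receive P_s = P_b - 19 = 42.6667.
Producers lose the trapezoid between P_s and P* out to Q_t plus the triangle from Q_t to Q*: change in PS = 1.7778 - 20.25 = -18.4722.

-18.47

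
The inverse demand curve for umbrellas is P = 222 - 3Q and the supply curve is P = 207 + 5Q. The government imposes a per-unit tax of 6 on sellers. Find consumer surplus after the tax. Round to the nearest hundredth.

Pre-tax equilibrium: 222 - 3Q = 207 + 5Q gives Q* = 1.875, P* = 216.375.
A tax on sellers shifts supply up by 6: 222 - 3Q = 207 + 5Q + 6, so Q_t = 1.125. Buyers pay P_b = 218.625; sellers receive P_s = P_b - 6 = 212.625.
Consumer surplus is the triangle under demand above P_b: (1/2)(1.125)(222 - 218.625) = 1.8984.

1.90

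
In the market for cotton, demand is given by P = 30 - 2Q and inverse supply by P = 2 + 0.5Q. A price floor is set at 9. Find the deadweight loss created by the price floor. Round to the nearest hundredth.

0.61

Free-market equilibrium: 30 - 2Q = 2 + 0.5Q gives Q* = 11.2, P* = 7.6.
At P = 9, buyers demand (30 - 9)/2 = 10.5 while sellers would supply more, so the quantity traded is 10.5 at price 9.
At Q = 10.5 the demand price is 9 and the supply price is 7.25. Deadweight loss is the triangle between the curves from 10.5 to 11.2: (1/2)(9 - 7.25)(11.2 - 10.5) = 0.6125.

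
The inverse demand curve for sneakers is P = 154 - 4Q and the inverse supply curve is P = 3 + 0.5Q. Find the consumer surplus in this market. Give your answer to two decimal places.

Setting demand equal to supply, 151 = 4.5Q, so Q* = 33.5556 and P* = 19.7778.
CS is the area between the demand curve and P* from 0 to Q*: (1/2)(33.5556)(134.2222) = 2251.9506.

2251.95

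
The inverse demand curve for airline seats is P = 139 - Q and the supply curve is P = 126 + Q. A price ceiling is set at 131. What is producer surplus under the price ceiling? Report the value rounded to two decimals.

Free-market equilibrium: 139 - Q = 126 + Q gives Q* = 6.5, P* = 132.5.
At P = 131, sellers supply (131 - 126)/1 = 5 while buyers want more, so the quantity traded is 5 at price 131.
PS is the triangle above supply below 131: (1/2)(5)(131 - 126) = 12.5.

12.50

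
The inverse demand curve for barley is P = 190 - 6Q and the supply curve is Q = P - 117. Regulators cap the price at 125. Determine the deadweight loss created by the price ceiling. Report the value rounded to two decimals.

Rewriting supply in inverse form: P = 117 + Q.
Without the control, 190 - 6Q = 117 + Q so Q* = 10.4286 and P* = 127.4286.
At the ceiling price 125, quantity supplied is (125 - 117)/1 = 8; supply is the short side, so Q = 8 trades at P = 125.
At Q = 8 the demand price is 142 and the supply price is 125. Deadweight loss is the triangle between the curves from 8 to 10.4286: (1/2)(142 - 125)(10.4286 - 8) = 20.6429.

20.64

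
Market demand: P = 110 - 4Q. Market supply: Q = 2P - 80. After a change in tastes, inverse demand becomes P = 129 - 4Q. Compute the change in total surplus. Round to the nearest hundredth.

Rewriting supply in inverse form: P = 40 + 0.5Q.
Initial equilibrium: Q_0 = 15.5556, P_0 = 47.7778; CS_0 = (1/2)(15.5556)(62.2222) = 483.9506, PS_0 = (1/2)(15.5556)(7.7778) = 60.4938.
New equilibrium: 129 - 4Q = 40 + 0.5Q gives Q_1 = 19.7778, P_1 = 49.8889; CS_1 = 782.321, PS_1 = 97.7901.
Change in total surplus = (782.321 + 97.7901) - (483.9506 + 60.4938) = 335.6667.

335.67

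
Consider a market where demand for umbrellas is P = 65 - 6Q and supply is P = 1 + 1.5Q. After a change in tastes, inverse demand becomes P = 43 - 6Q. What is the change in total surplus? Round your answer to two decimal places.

-155.47

Initial equilibrium: Q_0 = 8.5333, P_0 = 13.8; CS_0 = (1/2)(8.5333)(51.2) = 218.4533, PS_0 = (1/2)(8.5333)(12.8) = 54.6133.
New equilibrium: 43 - 6Q = 1 + 1.5Q gives Q_1 = 5.6, P_1 = 9.4; CS_1 = 94.08, PS_1 = 23.52.
Change in total surplus = (94.08 + 23.52) - (218.4533 + 54.6133) = -155.4667.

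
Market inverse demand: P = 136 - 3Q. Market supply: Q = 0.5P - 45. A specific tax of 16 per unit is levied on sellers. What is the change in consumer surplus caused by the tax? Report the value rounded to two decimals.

-72.96

Rewriting supply in inverse form: P = 90 + 2Q.
Without the tax, 136 - 3Q = 90 + 2Q so Q* = 9.2 and P* = 108.4.
A tax on sellers shifts supply up by 16: 136 - 3Q = 90 + 2Q + 16, so Q_t = 6. Buyers pay P_b = 118; sellers receive P_s = P_b - 16 = 102.
CS falls from (1/2)(9.2)(27.6) = 126.96 to (1/2)(6)(18) = 54, a change of -72.96.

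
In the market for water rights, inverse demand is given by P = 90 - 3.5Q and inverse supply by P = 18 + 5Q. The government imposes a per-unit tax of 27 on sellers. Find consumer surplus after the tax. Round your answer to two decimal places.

49.05

Pre-tax equilibrium: 90 - 3.5Q = 18 + 5Q gives Q* = 8.4706, P* = 60.3529.
With the tax, sellers need 27 more per unit: 90 - 3.5Q = 18 + 5Q + 27, so Q_t = 5.2941. Buyers pay P_b = 71.4706; sellers receive P_s = P_b - 27 = 44.4706.
CS = (1/2)(Q_t)(90 - P_b) = (1/2)(5.2941)(18.5294) = 49.0484.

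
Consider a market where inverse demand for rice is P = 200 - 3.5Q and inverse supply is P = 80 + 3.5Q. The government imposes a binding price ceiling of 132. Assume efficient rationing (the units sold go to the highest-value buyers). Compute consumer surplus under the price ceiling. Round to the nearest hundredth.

Without the control, 200 - 3.5Q = 80 + 3.5Q so Q* = 17.1429 and P* = 140.
At the ceiling price 132, quantity supplied is (132 - 80)/3.5 = 14.8571; supply is the short side, so Q = 14.8571 trades at P = 132.
The demand price at Q = 14.8571 is 148. CS is the trapezoid between demand and 132 over [0, 14.8571]: (1/2)[(200 - 132) + (148 - 132)](14.8571) = 624.

624.00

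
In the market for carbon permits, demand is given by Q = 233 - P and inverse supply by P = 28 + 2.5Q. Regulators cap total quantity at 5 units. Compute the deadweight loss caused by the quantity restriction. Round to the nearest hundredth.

5022.32

Rewriting demand in inverse form: P = 233 - Q.
Without the quota, 233 - Q = 28 + 2.5Q gives Q* = 58.5714.
At Q = 5 the demand price is 233 - (5) = 228 and the supply price is 28 + 2.5(5) = 40.5.
DWL = (1/2)(gap between curves at 5) x (Q* - 5) = (1/2)(187.5)(53.5714) = 5022.3214.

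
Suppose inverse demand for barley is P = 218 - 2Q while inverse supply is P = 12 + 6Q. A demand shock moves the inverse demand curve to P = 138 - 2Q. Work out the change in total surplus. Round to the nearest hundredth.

-1660.00

Initial equilibrium: Q_0 = 25.75, P_0 = 166.5; CS_0 = (1/2)(25.75)(51.5) = 663.0625, PS_0 = (1/2)(25.75)(154.5) = 1989.1875.
New equilibrium: 138 - 2Q = 12 + 6Q gives Q_1 = 15.75, P_1 = 106.5; CS_1 = 248.0625, PS_1 = 744.1875.
Change in total surplus = (248.0625 + 744.1875) - (663.0625 + 1989.1875) = -1660.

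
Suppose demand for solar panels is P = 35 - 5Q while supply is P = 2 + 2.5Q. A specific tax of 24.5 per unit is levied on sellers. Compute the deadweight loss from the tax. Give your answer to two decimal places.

Pre-tax equilibrium: 35 - 5Q = 2 + 2.5Q gives Q* = 4.4, P* = 13.
With the tax, sellers need 24.5 more per unit: 35 - 5Q = 2 + 2.5Q + 24.5, so Q_t = 1.1333. Buyers pay P_b = 29.3333; sellers receive P_s = P_b - 24.5 = 4.8333.
Deadweight loss is the triangle between the curves from Q_t to Q*: (1/2)(4.4 - 1.1333)(24.5) = 40.0167.

40.02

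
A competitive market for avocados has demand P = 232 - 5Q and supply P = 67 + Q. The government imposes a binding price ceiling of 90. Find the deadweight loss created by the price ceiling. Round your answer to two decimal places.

60.75

Without the control, 232 - 5Q = 67 + Q so Q* = 27.5 and P* = 94.5.
At P = 90, sellers supply (90 - 67)/1 = 23 while buyers want more, so the quantity traded is 23 at price 90.
The lost-trades triangle has base Q* - 23 = 4.5 and height equal to the gap between the curves at Q = 23, which is 117 - 90 = 27. DWL = (1/2)(4.5)(27) = 60.75.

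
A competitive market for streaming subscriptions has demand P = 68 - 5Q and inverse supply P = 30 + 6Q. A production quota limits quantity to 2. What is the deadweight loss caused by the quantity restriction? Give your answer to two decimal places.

Without the quota, 68 - 5Q = 30 + 6Q gives Q* = 3.4545.
At Q = 2 the demand price is 68 - 5(2) = 58 and the supply price is 30 + 6(2) = 42.
DWL = (1/2)(gap between curves at 2) x (Q* - 2) = (1/2)(16)(1.4545) = 11.6364.

11.64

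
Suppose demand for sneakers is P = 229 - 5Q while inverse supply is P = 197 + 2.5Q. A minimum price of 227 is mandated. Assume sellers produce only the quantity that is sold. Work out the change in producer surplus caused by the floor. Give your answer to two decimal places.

-10.96

Free-market equilibrium: 229 - 5Q = 197 + 2.5Q gives Q* = 4.2667, P* = 207.6667.
At the floor price 227, quantity demanded is (229 - 227)/5 = 0.4; demand is the short side, so Q = 0.4 trades at P = 227.
PS goes from (1/2)(4.2667)(10.6667) = 22.7556 to 11.8 (computed as (227 - 197)(0.4) - (1/2)(2.5)(0.4)^2), a change of -10.9556.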